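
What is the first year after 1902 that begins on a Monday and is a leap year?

1912

Jan 1 advances by 2 weekdays after a leap year and by 1 after a common year.
1902: Jan 1 is Wednesday.
1903: Thursday
1904: Friday (leap)
1905: Sunday
1906: Monday
1907: Tuesday
1908: Wednesday (leap)
1909: Friday
1910: Saturday
1911: Sunday
1912: Monday (leap)
1912 begins on a Monday and is a leap year.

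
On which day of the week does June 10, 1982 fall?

January 1, 1982 is a Friday.
June 10 is day 161 of the year, i.e. 160 days after Jan 1.
160 mod 7 = 6, so advance 6 weekdays from Friday: Thursday.

Thursday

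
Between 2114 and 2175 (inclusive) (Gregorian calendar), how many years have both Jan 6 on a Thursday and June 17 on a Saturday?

2

Check each year's weekday for Jan 6 and June 17:
  2114: Sat/Sun  2115: Sun/Mon  2116: Mon/Wed  2117: Wed/Thu  2118: Thu/Fri  2119: Fri/Sat  2120: Sat/Mon  2121: Mon/Tue  2122: Tue/Wed  2123: Wed/Thu  2124: Thu/Sat ✓  2125: Sat/Sun  2126: Sun/Mon  2127: Mon/Tue  …(34 more)…  2162: Wed/Thu  2163: Thu/Fri  2164: Fri/Sun  2165: Sun/Mon  2166: Mon/Tue  2167: Tue/Wed  2168: Wed/Fri  2169: Fri/Sat  2170: Sat/Sun  2171: Sun/Mon  2172: Mon/Wed  2173: Wed/Thu  2174: Thu/Fri  2175: Fri/Sat
Both conditions hold in: 2124, 2152 — 2.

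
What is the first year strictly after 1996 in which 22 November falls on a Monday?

From one year to the next, a fixed date's weekday advances by 1, or by 2 when a Feb 29 lies between the two dates.
1996: November 22 is Friday.
1997: Saturday (+1)
1998: Sunday (+1)
1999: Monday (+1)
22 November falls on a Monday in 1999.

1999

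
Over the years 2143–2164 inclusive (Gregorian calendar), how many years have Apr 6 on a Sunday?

3

Track Apr 6's weekday year by year (advancing +1, or +2 across a Feb 29):
  2143: Sat  2144: Mon (+2)  2145: Tue (+1)  2146: Wed (+1)  2147: Thu (+1)
  2148: Sat (+2)  2149: Sun (+1) ✓  2150: Mon (+1)  2151: Tue (+1)  2152: Thu (+2)
  2153: Fri (+1)  2154: Sat (+1)  2155: Sun (+1) ✓  2156: Tue (+2)  2157: Wed (+1)
  2158: Thu (+1)  2159: Fri (+1)  2160: Sun (+2) ✓  2161: Mon (+1)  2162: Tue (+1)
  2163: Wed (+1)  2164: Fri (+2)
Sunday years: 2149, 2155, 2160 — 3 in total.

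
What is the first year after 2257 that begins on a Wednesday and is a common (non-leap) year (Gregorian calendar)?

Jan 1 advances by 2 weekdays after a leap year and by 1 after a common year.
2257: Jan 1 is Thursday.
2258: Friday
2259: Saturday
2260: Sunday (leap)
2261: Tuesday
2262: Wednesday
2262 begins on a Wednesday and is a common year.

2262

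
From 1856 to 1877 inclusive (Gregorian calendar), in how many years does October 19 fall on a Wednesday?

Track October 19's weekday year by year (advancing +1, or +2 across a Feb 29):
  1856: Sun  1857: Mon (+1)  1858: Tue (+1)  1859: Wed (+1) ✓  1860: Fri (+2)
  1861: Sat (+1)  1862: Sun (+1)  1863: Mon (+1)  1864: Wed (+2) ✓  1865: Thu (+1)
  1866: Fri (+1)  1867: Sat (+1)  1868: Mon (+2)  1869: Tue (+1)  1870: Wed (+1) ✓
  1871: Thu (+1)  1872: Sat (+2)  1873: Sun (+1)  1874: Mon (+1)  1875: Tue (+1)
  1876: Thu (+2)  1877: Fri (+1)
Wednesday years: 1859, 1864, 1870 — 3 in total.

3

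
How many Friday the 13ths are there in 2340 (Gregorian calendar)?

2

Check the 13th of each month of 2340: Jan 13: Sat, Feb 13: Tue, Mar 13: Wed, Apr 13: Sat, May 13: Mon, Jun 13: Thu, Jul 13: Sat, Aug 13: Tue, Sep 13: Fri, Oct 13: Sun, Nov 13: Wed, Dec 13: Fri.
Friday occurs in September, December — 2 months.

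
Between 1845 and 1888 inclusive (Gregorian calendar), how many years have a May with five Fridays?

May has 31 days; it has five Fridays when Friday falls among the first (month-length − 28) days — i.e. when May 1 is one of Friday/Thursday/Wednesday.
May 1 by year: 1845:Thu✓ 1846:Fri✓ 1847:Sat 1848:Mon 1849:Tue 1850:Wed✓ 1851:Thu✓ 1852:Sat 1853:Sun 1854:Mon 1855:Tue 1856:Thu✓ 1857:Fri✓ 1858:Sat 1859:Sun …(14 more)… 1874:Fri✓ 1875:Sat 1876:Mon 1877:Tue 1878:Wed✓ 1879:Thu✓ 1880:Sat 1881:Sun 1882:Mon 1883:Tue 1884:Thu✓ 1885:Fri✓ 1886:Sat 1887:Sun 1888:Tue
Years with five Fridays: 1845, 1846, 1850, 1851, 1856, 1857, 1861, 1862, 1863, 1867, 1868, 1872, 1873, 1874, 1878, 1879, 1884, 1885 → 18.

18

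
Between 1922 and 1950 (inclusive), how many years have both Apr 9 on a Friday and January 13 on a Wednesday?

3

Check each year's weekday for Apr 9 and January 13:
  1922: Sun/Fri  1923: Mon/Sat  1924: Wed/Sun  1925: Thu/Tue  1926: Fri/Wed ✓  1927: Sat/Thu  1928: Mon/Fri  1929: Tue/Sun  1930: Wed/Mon  1931: Thu/Tue  1932: Sat/Wed  1933: Sun/Fri  1934: Mon/Sat  1935: Tue/Sun  1936: Thu/Mon  1937: Fri/Wed ✓  1938: Sat/Thu  1939: Sun/Fri  1940: Tue/Sat  1941: Wed/Mon  1942: Thu/Tue  1943: Fri/Wed ✓  1944: Sun/Thu  1945: Mon/Sat  1946: Tue/Sun  1947: Wed/Mon  1948: Fri/Tue  1949: Sat/Thu  1950: Sun/Fri
Both conditions hold in: 1926, 1937, 1943 — 3.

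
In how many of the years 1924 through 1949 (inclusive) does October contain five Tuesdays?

October has 31 days; it has five Tuesdays when Tuesday falls among the first (month-length − 28) days — i.e. when October 1 is one of Tuesday/Monday/Sunday.
October 1 by year: 1924:Wed 1925:Thu 1926:Fri 1927:Sat 1928:Mon✓ 1929:Tue✓ 1930:Wed 1931:Thu 1932:Sat 1933:Sun✓ 1934:Mon✓ 1935:Tue✓ 1936:Thu 1937:Fri 1938:Sat 1939:Sun✓ 1940:Tue✓ 1941:Wed 1942:Thu 1943:Fri 1944:Sun✓ 1945:Mon✓ 1946:Tue✓ 1947:Wed 1948:Fri 1949:Sat
Years with five Tuesdays: 1928, 1929, 1933, 1934, 1935, 1939, 1940, 1944, 1945, 1946 → 10.

10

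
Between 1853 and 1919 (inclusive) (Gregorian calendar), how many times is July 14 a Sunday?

10

Track July 14's weekday year by year (advancing +1, or +2 across a Feb 29):
  1853: Thu  1854: Fri (+1)  1855: Sat (+1)  1856: Mon (+2)  1857: Tue (+1)
  1858: Wed (+1)  1859: Thu (+1)  1860: Sat (+2)  1861: Sun (+1) ✓  1862: Mon (+1)
  1863: Tue (+1)  1864: Thu (+2)  1865: Fri (+1)  1866: Sat (+1)  … (39 more years) …
  1906: Sat (+1)  1907: Sun (+1) ✓  1908: Tue (+2)  1909: Wed (+1)  1910: Thu (+1)
  1911: Fri (+1)  1912: Sun (+2) ✓  1913: Mon (+1)  1914: Tue (+1)  1915: Wed (+1)
  1916: Fri (+2)  1917: Sat (+1)  1918: Sun (+1) ✓  1919: Mon (+1)
Sunday years: 1861, 1867, 1872, 1878, 1889, 1895, 1901, 1907, 1912, 1918 — 10 in total.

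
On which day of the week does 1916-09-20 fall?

January 1, 1916 is a Saturday.
September 20 is day 264 of the year, i.e. 263 days after Jan 1.
263 mod 7 = 4, so advance 4 weekdays from Saturday: Wednesday.

Wednesday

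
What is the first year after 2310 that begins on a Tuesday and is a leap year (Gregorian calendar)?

Jan 1 advances by 2 weekdays after a leap year and by 1 after a common year.
2310: Jan 1 is Saturday.
2311: Sunday
2312: Monday (leap)
2313: Wednesday
2314: Thursday
2315: Friday
2316: Saturday (leap)
2317: Monday
2318: Tuesday
2319: Wednesday
2320: Thursday (leap)
2321: Saturday
2322: Sunday
2323: Monday
2324: Tuesday (leap)
2324 begins on a Tuesday and is a leap year.

2324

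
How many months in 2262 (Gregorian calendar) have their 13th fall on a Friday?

1

Check the 13th of each month of 2262: Jan 13: Mon, Feb 13: Thu, Mar 13: Thu, Apr 13: Sun, May 13: Tue, Jun 13: Fri, Jul 13: Sun, Aug 13: Wed, Sep 13: Sat, Oct 13: Mon, Nov 13: Thu, Dec 13: Sat.
Friday occurs in June — 1 month.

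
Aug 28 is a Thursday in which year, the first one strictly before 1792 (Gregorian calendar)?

1788

From one year to the next, a fixed date's weekday advances by 1, or by 2 when a Feb 29 lies between the two dates.
1792: August 28 is Tuesday.
1791: Sunday (−2)
1790: Saturday (−1)
1789: Friday (−1)
1788: Thursday (−1)
Aug 28 falls on a Thursday in 1788.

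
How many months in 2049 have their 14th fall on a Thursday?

Check the 14th of each month of 2049: Jan 14: Thu, Feb 14: Sun, Mar 14: Sun, Apr 14: Wed, May 14: Fri, Jun 14: Mon, Jul 14: Wed, Aug 14: Sat, Sep 14: Tue, Oct 14: Thu, Nov 14: Sun, Dec 14: Tue.
Thursday occurs in January, October — 2 months.

2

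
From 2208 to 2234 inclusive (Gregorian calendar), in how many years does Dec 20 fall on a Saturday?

Track Dec 20's weekday year by year (advancing +1, or +2 across a Feb 29):
  2208: Tue  2209: Wed (+1)  2210: Thu (+1)  2211: Fri (+1)  2212: Sun (+2)
  2213: Mon (+1)  2214: Tue (+1)  2215: Wed (+1)  2216: Fri (+2)  2217: Sat (+1) ✓
  2218: Sun (+1)  2219: Mon (+1)  2220: Wed (+2)  2221: Thu (+1)  2222: Fri (+1)
  2223: Sat (+1) ✓  2224: Mon (+2)  2225: Tue (+1)  2226: Wed (+1)  2227: Thu (+1)
  2228: Sat (+2) ✓  2229: Sun (+1)  2230: Mon (+1)  2231: Tue (+1)  2232: Thu (+2)
  2233: Fri (+1)  2234: Sat (+1) ✓
Saturday years: 2217, 2223, 2228, 2234 — 4 in total.

4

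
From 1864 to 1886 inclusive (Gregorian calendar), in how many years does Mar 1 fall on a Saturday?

3

Track Mar 1's weekday year by year (advancing +1, or +2 across a Feb 29):
  1864: Tue  1865: Wed (+1)  1866: Thu (+1)  1867: Fri (+1)  1868: Sun (+2)
  1869: Mon (+1)  1870: Tue (+1)  1871: Wed (+1)  1872: Fri (+2)  1873: Sat (+1) ✓
  1874: Sun (+1)  1875: Mon (+1)  1876: Wed (+2)  1877: Thu (+1)  1878: Fri (+1)
  1879: Sat (+1) ✓  1880: Mon (+2)  1881: Tue (+1)  1882: Wed (+1)  1883: Thu (+1)
  1884: Sat (+2) ✓  1885: Sun (+1)  1886: Mon (+1)
Saturday years: 1873, 1879, 1884 — 3 in total.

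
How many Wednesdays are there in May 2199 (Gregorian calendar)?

5

May 2199 has 31 days and begins on Wednesday.
The first Wednesday is May 1.
Wednesdays fall on 1, 8, 15, 22, 29 — that's 5.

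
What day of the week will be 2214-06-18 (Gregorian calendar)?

January 1, 2214 is a Saturday.
June 18 is day 169 of the year, i.e. 168 days after Jan 1.
168 mod 7 = 0, so advance 0 weekdays from Saturday: Saturday.

Saturday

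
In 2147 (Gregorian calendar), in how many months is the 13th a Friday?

2

Check the 13th of each month of 2147: Jan 13: Fri, Feb 13: Mon, Mar 13: Mon, Apr 13: Thu, May 13: Sat, Jun 13: Tue, Jul 13: Thu, Aug 13: Sun, Sep 13: Wed, Oct 13: Fri, Nov 13: Mon, Dec 13: Wed.
Friday occurs in January, October — 2 months.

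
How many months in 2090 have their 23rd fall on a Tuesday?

1

Check the 23rd of each month of 2090: Jan 23: Mon, Feb 23: Thu, Mar 23: Thu, Apr 23: Sun, May 23: Tue, Jun 23: Fri, Jul 23: Sun, Aug 23: Wed, Sep 23: Sat, Oct 23: Mon, Nov 23: Thu, Dec 23: Sat.
Tuesday occurs in May — 1 month.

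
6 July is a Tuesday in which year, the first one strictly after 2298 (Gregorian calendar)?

From one year to the next, a fixed date's weekday advances by 1, or by 2 when a Feb 29 lies between the two dates.
2298: July 6 is Wednesday.
2299: Thursday (+1)
2300: Friday (+1)
2301: Saturday (+1)
2302: Sunday (+1)
2303: Monday (+1)
2304: Wednesday (+2)
2305: Thursday (+1)
2306: Friday (+1)
2307: Saturday (+1)
2308: Monday (+2)
2309: Tuesday (+1)
6 July falls on a Tuesday in 2309.

2309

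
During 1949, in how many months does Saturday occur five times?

5

A month of length L has five Saturdays iff its first Saturday is on day ≤ L−28 (so day 1–3 in a 31-day month, 1–2 in a 30-day month, day 1 in a leap February).
Checking each month of 1949: Jan starts Sat (31d) ✓; Feb starts Tue (28d); Mar starts Tue (31d); Apr starts Fri (30d) ✓; May starts Sun (31d); Jun starts Wed (30d); Jul starts Fri (31d) ✓; Aug starts Mon (31d); Sep starts Thu (30d); Oct starts Sat (31d) ✓; Nov starts Tue (30d); Dec starts Thu (31d) ✓.
Five-Saturday months: January, April, July, October, December → 5.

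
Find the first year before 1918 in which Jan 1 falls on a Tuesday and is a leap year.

1884

Jan 1 advances by 2 weekdays after a leap year and by 1 after a common year.
1918: Jan 1 is Tuesday.
1917: Monday
1916: Saturday (leap)
1915: Friday
1914: Thursday
1913: Wednesday
1912: Monday (leap)
1911: Sunday
1910: Saturday
1909: Friday
1908: Wednesday (leap)
1907: Tuesday
1906: Monday
1905: Sunday
1904: Friday (leap)
1903: Thursday
1902: Wednesday
1901: Tuesday
1900: Monday
1899: Sunday
1898: Saturday
1897: Friday
1896: Wednesday (leap)
1895: Tuesday
1894: Monday
1893: Sunday
1892: Friday (leap)
1891: Thursday
1890: Wednesday
1889: Tuesday
1888: Sunday (leap)
1887: Saturday
1886: Friday
1885: Thursday
1884: Tuesday (leap)
1884 begins on a Tuesday and is a leap year.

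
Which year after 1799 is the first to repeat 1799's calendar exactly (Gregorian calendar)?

Two years share a calendar iff Jan 1 falls on the same weekday and both are leap or both are common. 1799: Jan 1 is Tuesday, common year.
1800: Jan 1 Wednesday, common
1801: Jan 1 Thursday, common
1802: Jan 1 Friday, common
1803: Jan 1 Saturday, common
1804: Jan 1 Sunday, leap
1805: Jan 1 Tuesday, common
1805 matches on both conditions.

1805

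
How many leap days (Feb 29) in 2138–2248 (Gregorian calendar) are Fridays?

3

Leap years in 2138–2248: 27 of them.
Feb 29 weekday advances by 5 (mod 7) from one leap year to the next four years later (or differs when a century non-leap intervenes).
Leap-day weekdays: 2140:Mon 2144:Sat 2148:Thu 2152:Tue 2156:Sun 2160:Fri✓ 2164:Wed 2168:Mon 2172:Sat 2176:Thu 2180:Tue 2184:Sun 2188:Fri✓ 2192:Wed 2196:Mon 2204:Wed 2208:Mon 2212:Sat 2216:Thu 2220:Tue 2224:Sun 2228:Fri✓ 2232:Wed 2236:Mon 2240:Sat 2244:Thu 2248:Tue
Friday: 2160, 2188, 2228 → 3.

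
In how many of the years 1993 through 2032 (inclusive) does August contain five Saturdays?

17

August has 31 days; it has five Saturdays when Saturday falls among the first (month-length − 28) days — i.e. when August 1 is one of Saturday/Friday/Thursday.
August 1 by year: 1993:Sun 1994:Mon 1995:Tue 1996:Thu✓ 1997:Fri✓ 1998:Sat✓ 1999:Sun 2000:Tue 2001:Wed 2002:Thu✓ 2003:Fri✓ 2004:Sun 2005:Mon 2006:Tue 2007:Wed …(10 more)… 2018:Wed 2019:Thu✓ 2020:Sat✓ 2021:Sun 2022:Mon 2023:Tue 2024:Thu✓ 2025:Fri✓ 2026:Sat✓ 2027:Sun 2028:Tue 2029:Wed 2030:Thu✓ 2031:Fri✓ 2032:Sun
Years with five Saturdays: 1996, 1997, 1998, 2002, 2003, 2008, 2009, 2013, 2014, 2015, 2019, 2020, 2024, 2025, 2026, 2030, 2031 → 17.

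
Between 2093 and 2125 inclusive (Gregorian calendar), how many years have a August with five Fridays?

13

August has 31 days; it has five Fridays when Friday falls among the first (month-length − 28) days — i.e. when August 1 is one of Friday/Thursday/Wednesday.
August 1 by year: 2093:Sat 2094:Sun 2095:Mon 2096:Wed✓ 2097:Thu✓ 2098:Fri✓ 2099:Sat 2100:Sun 2101:Mon 2102:Tue 2103:Wed✓ 2104:Fri✓ 2105:Sat 2106:Sun 2107:Mon …(3 more)… 2111:Sat 2112:Mon 2113:Tue 2114:Wed✓ 2115:Thu✓ 2116:Sat 2117:Sun 2118:Mon 2119:Tue 2120:Thu✓ 2121:Fri✓ 2122:Sat 2123:Sun 2124:Tue 2125:Wed✓
Years with five Fridays: 2096, 2097, 2098, 2103, 2104, 2108, 2109, 2110, 2114, 2115, 2120, 2121, 2125 → 13.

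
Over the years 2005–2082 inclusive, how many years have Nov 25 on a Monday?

11

Track Nov 25's weekday year by year (advancing +1, or +2 across a Feb 29):
  2005: Fri  2006: Sat (+1)  2007: Sun (+1)  2008: Tue (+2)  2009: Wed (+1)
  2010: Thu (+1)  2011: Fri (+1)  2012: Sun (+2)  2013: Mon (+1) ✓  2014: Tue (+1)
  2015: Wed (+1)  2016: Fri (+2)  2017: Sat (+1)  2018: Sun (+1)  … (50 more years) …
  2069: Mon (+1) ✓  2070: Tue (+1)  2071: Wed (+1)  2072: Fri (+2)  2073: Sat (+1)
  2074: Sun (+1)  2075: Mon (+1) ✓  2076: Wed (+2)  2077: Thu (+1)  2078: Fri (+1)
  2079: Sat (+1)  2080: Mon (+2) ✓  2081: Tue (+1)  2082: Wed (+1)
Monday years: 2013, 2019, 2024, 2030, 2041, 2047, 2052, 2058, 2069, 2075, 2080 — 11 in total.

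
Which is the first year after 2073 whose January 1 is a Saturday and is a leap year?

2084

Jan 1 advances by 2 weekdays after a leap year and by 1 after a common year.
2073: Jan 1 is Sunday.
2074: Monday
2075: Tuesday
2076: Wednesday (leap)
2077: Friday
2078: Saturday
2079: Sunday
2080: Monday (leap)
2081: Wednesday
2082: Thursday
2083: Friday
2084: Saturday (leap)
2084 begins on a Saturday and is a leap year.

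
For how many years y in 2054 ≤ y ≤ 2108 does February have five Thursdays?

February has 28 days (29 in leap years); it has five Thursdays when Thursday falls among the first (month-length − 28) days — i.e. when February 1 is Thursday in a leap year (never in a common year).
February 1 by year: 2054:Sun 2055:Mon 2056:Tue 2057:Thu 2058:Fri 2059:Sat 2060:Sun 2061:Tue 2062:Wed 2063:Thu 2064:Fri 2065:Sun 2066:Mon 2067:Tue 2068:Wed …(25 more)… 2094:Mon 2095:Tue 2096:Wed 2097:Fri 2098:Sat 2099:Sun 2100:Mon 2101:Tue 2102:Wed 2103:Thu 2104:Fri 2105:Sun 2106:Mon 2107:Tue 2108:Wed
Years with five Thursdays: 2080 → 1.

1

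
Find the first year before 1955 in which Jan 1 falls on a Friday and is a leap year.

1932

Jan 1 advances by 2 weekdays after a leap year and by 1 after a common year.
1955: Jan 1 is Saturday.
1954: Friday
1953: Thursday
1952: Tuesday (leap)
1951: Monday
1950: Sunday
1949: Saturday
1948: Thursday (leap)
1947: Wednesday
1946: Tuesday
1945: Monday
1944: Saturday (leap)
1943: Friday
1942: Thursday
1941: Wednesday
1940: Monday (leap)
1939: Sunday
1938: Saturday
1937: Friday
1936: Wednesday (leap)
1935: Tuesday
1934: Monday
1933: Sunday
1932: Friday (leap)
1932 begins on a Friday and is a leap year.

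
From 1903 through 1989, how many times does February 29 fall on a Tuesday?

3

Leap years in 1903–1989: 22 of them.
Feb 29 weekday advances by 5 (mod 7) from one leap year to the next four years later (or differs when a century non-leap intervenes).
Leap-day weekdays: 1904:Mon 1908:Sat 1912:Thu 1916:Tue✓ 1920:Sun 1924:Fri 1928:Wed 1932:Mon 1936:Sat 1940:Thu 1944:Tue✓ 1948:Sun 1952:Fri 1956:Wed 1960:Mon 1964:Sat 1968:Thu 1972:Tue✓ 1976:Sun 1980:Fri 1984:Wed 1988:Mon
Tuesday: 1916, 1944, 1972 → 3.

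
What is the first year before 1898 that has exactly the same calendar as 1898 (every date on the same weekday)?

1887

Two years share a calendar iff Jan 1 falls on the same weekday and both are leap or both are common. 1898: Jan 1 is Saturday, common year.
1897: Jan 1 Friday, common
1896: Jan 1 Wednesday, leap
1895: Jan 1 Tuesday, common
1894: Jan 1 Monday, common
1893: Jan 1 Sunday, common
1892: Jan 1 Friday, leap
1891: Jan 1 Thursday, common
1890: Jan 1 Wednesday, common
1889: Jan 1 Tuesday, common
1888: Jan 1 Sunday, leap
1887: Jan 1 Saturday, common
1887 matches on both conditions.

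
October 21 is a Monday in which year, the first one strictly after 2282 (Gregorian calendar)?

From one year to the next, a fixed date's weekday advances by 1, or by 2 when a Feb 29 lies between the two dates.
2282: October 21 is Saturday.
2283: Sunday (+1)
2284: Tuesday (+2)
2285: Wednesday (+1)
2286: Thursday (+1)
2287: Friday (+1)
2288: Sunday (+2)
2289: Monday (+1)
October 21 falls on a Monday in 2289.

2289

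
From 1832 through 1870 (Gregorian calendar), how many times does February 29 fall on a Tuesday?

Leap years in 1832–1870: 10 of them.
Feb 29 weekday advances by 5 (mod 7) from one leap year to the next four years later (or differs when a century non-leap intervenes).
Leap-day weekdays: 1832:Wed 1836:Mon 1840:Sat 1844:Thu 1848:Tue✓ 1852:Sun 1856:Fri 1860:Wed 1864:Mon 1868:Sat
Tuesday: 1848 → 1.

1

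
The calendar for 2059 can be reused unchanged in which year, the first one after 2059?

Two years share a calendar iff Jan 1 falls on the same weekday and both are leap or both are common. 2059: Jan 1 is Wednesday, common year.
2060: Jan 1 Thursday, leap
2061: Jan 1 Saturday, common
2062: Jan 1 Sunday, common
2063: Jan 1 Monday, common
2064: Jan 1 Tuesday, leap
2065: Jan 1 Thursday, common
2066: Jan 1 Friday, common
2067: Jan 1 Saturday, common
2068: Jan 1 Sunday, leap
2069: Jan 1 Tuesday, common
2070: Jan 1 Wednesday, common
2070 matches on both conditions.

2070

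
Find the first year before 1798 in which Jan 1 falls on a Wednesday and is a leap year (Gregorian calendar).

Jan 1 advances by 2 weekdays after a leap year and by 1 after a common year.
1798: Jan 1 is Monday.
1797: Sunday
1796: Friday (leap)
1795: Thursday
1794: Wednesday
1793: Tuesday
1792: Sunday (leap)
1791: Saturday
1790: Friday
1789: Thursday
1788: Tuesday (leap)
1787: Monday
1786: Sunday
1785: Saturday
1784: Thursday (leap)
1783: Wednesday
1782: Tuesday
1781: Monday
1780: Saturday (leap)
1779: Friday
1778: Thursday
1777: Wednesday
1776: Monday (leap)
1775: Sunday
1774: Saturday
1773: Friday
1772: Wednesday (leap)
1772 begins on a Wednesday and is a leap year.

1772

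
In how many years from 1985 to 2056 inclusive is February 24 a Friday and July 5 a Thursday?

Check each year's weekday for February 24 and July 5:
  1985: Sun/Fri  1986: Mon/Sat  1987: Tue/Sun  1988: Wed/Tue  1989: Fri/Wed  1990: Sat/Thu  1991: Sun/Fri  1992: Mon/Sun  1993: Wed/Mon  1994: Thu/Tue  1995: Fri/Wed  1996: Sat/Fri  1997: Mon/Sat  1998: Tue/Sun  …(44 more)…  2043: Tue/Sun  2044: Wed/Tue  2045: Fri/Wed  2046: Sat/Thu  2047: Sun/Fri  2048: Mon/Sun  2049: Wed/Mon  2050: Thu/Tue  2051: Fri/Wed  2052: Sat/Fri  2053: Mon/Sat  2054: Tue/Sun  2055: Wed/Mon  2056: Thu/Wed
Both conditions hold in: 2012, 2040 — 2.

2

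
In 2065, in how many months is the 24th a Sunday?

Check the 24th of each month of 2065: Jan 24: Sat, Feb 24: Tue, Mar 24: Tue, Apr 24: Fri, May 24: Sun, Jun 24: Wed, Jul 24: Fri, Aug 24: Mon, Sep 24: Thu, Oct 24: Sat, Nov 24: Tue, Dec 24: Thu.
Sunday occurs in May — 1 month.

1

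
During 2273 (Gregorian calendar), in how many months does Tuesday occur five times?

4

A month of length L has five Tuesdays iff its first Tuesday is on day ≤ L−28 (so day 1–3 in a 31-day month, 1–2 in a 30-day month, day 1 in a leap February).
Checking each month of 2273: Jan starts Wed (31d); Feb starts Sat (28d); Mar starts Sat (31d); Apr starts Tue (30d) ✓; May starts Thu (31d); Jun starts Sun (30d); Jul starts Tue (31d) ✓; Aug starts Fri (31d); Sep starts Mon (30d) ✓; Oct starts Wed (31d); Nov starts Sat (30d); Dec starts Mon (31d) ✓.
Five-Tuesday months: April, July, September, December → 4.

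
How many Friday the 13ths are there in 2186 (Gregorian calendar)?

Check the 13th of each month of 2186: Jan 13: Fri, Feb 13: Mon, Mar 13: Mon, Apr 13: Thu, May 13: Sat, Jun 13: Tue, Jul 13: Thu, Aug 13: Sun, Sep 13: Wed, Oct 13: Fri, Nov 13: Mon, Dec 13: Wed.
Friday occurs in January, October — 2 months.

2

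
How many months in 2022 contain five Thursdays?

A month of length L has five Thursdays iff its first Thursday is on day ≤ L−28 (so day 1–3 in a 31-day month, 1–2 in a 30-day month, day 1 in a leap February).
Checking each month of 2022: Jan starts Sat (31d); Feb starts Tue (28d); Mar starts Tue (31d) ✓; Apr starts Fri (30d); May starts Sun (31d); Jun starts Wed (30d) ✓; Jul starts Fri (31d); Aug starts Mon (31d); Sep starts Thu (30d) ✓; Oct starts Sat (31d); Nov starts Tue (30d); Dec starts Thu (31d) ✓.
Five-Thursday months: March, June, September, December → 4.

4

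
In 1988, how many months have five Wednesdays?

A month of length L has five Wednesdays iff its first Wednesday is on day ≤ L−28 (so day 1–3 in a 31-day month, 1–2 in a 30-day month, day 1 in a leap February).
Checking each month of 1988: Jan starts Fri (31d); Feb starts Mon (29d); Mar starts Tue (31d) ✓; Apr starts Fri (30d); May starts Sun (31d); Jun starts Wed (30d) ✓; Jul starts Fri (31d); Aug starts Mon (31d) ✓; Sep starts Thu (30d); Oct starts Sat (31d); Nov starts Tue (30d) ✓; Dec starts Thu (31d).
Five-Wednesday months: March, June, August, November → 4.

4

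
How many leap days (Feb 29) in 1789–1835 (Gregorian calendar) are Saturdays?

Leap years in 1789–1835: 10 of them.
Feb 29 weekday advances by 5 (mod 7) from one leap year to the next four years later (or differs when a century non-leap intervenes).
Leap-day weekdays: 1792:Wed 1796:Mon 1804:Wed 1808:Mon 1812:Sat✓ 1816:Thu 1820:Tue 1824:Sun 1828:Fri 1832:Wed
Saturday: 1812 → 1.

1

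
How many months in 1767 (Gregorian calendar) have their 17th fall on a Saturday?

2

Check the 17th of each month of 1767: Jan 17: Sat, Feb 17: Tue, Mar 17: Tue, Apr 17: Fri, May 17: Sun, Jun 17: Wed, Jul 17: Fri, Aug 17: Mon, Sep 17: Thu, Oct 17: Sat, Nov 17: Tue, Dec 17: Thu.
Saturday occurs in January, October — 2 months.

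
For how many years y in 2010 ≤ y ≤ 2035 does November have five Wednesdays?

November has 30 days; it has five Wednesdays when Wednesday falls among the first (month-length − 28) days — i.e. when November 1 is one of Wednesday/Tuesday.
November 1 by year: 2010:Mon 2011:Tue✓ 2012:Thu 2013:Fri 2014:Sat 2015:Sun 2016:Tue✓ 2017:Wed✓ 2018:Thu 2019:Fri 2020:Sun 2021:Mon 2022:Tue✓ 2023:Wed✓ 2024:Fri 2025:Sat 2026:Sun 2027:Mon 2028:Wed✓ 2029:Thu 2030:Fri 2031:Sat 2032:Mon 2033:Tue✓ 2034:Wed✓ 2035:Thu
Years with five Wednesdays: 2011, 2016, 2017, 2022, 2023, 2028, 2033, 2034 → 8.

8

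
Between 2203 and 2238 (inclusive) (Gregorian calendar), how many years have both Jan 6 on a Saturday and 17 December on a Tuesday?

1

Check each year's weekday for Jan 6 and 17 December:
  2203: Thu/Sat  2204: Fri/Mon  2205: Sun/Tue  2206: Mon/Wed  2207: Tue/Thu  2208: Wed/Sat  2209: Fri/Sun  2210: Sat/Mon  2211: Sun/Tue  2212: Mon/Thu  2213: Wed/Fri  2214: Thu/Sat  2215: Fri/Sun  2216: Sat/Tue ✓  …(8 more)…  2225: Thu/Sat  2226: Fri/Sun  2227: Sat/Mon  2228: Sun/Wed  2229: Tue/Thu  2230: Wed/Fri  2231: Thu/Sat  2232: Fri/Mon  2233: Sun/Tue  2234: Mon/Wed  2235: Tue/Thu  2236: Wed/Sat  2237: Fri/Sun  2238: Sat/Mon
Both conditions hold in: 2216 — 1.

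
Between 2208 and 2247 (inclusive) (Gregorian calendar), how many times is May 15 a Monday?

Track May 15's weekday year by year (advancing +1, or +2 across a Feb 29):
  2208: Sun  2209: Mon (+1) ✓  2210: Tue (+1)  2211: Wed (+1)  2212: Fri (+2)
  2213: Sat (+1)  2214: Sun (+1)  2215: Mon (+1) ✓  2216: Wed (+2)  2217: Thu (+1)
  2218: Fri (+1)  2219: Sat (+1)  2220: Mon (+2) ✓  2221: Tue (+1)  … (12 more years) …
  2234: Thu (+1)  2235: Fri (+1)  2236: Sun (+2)  2237: Mon (+1) ✓  2238: Tue (+1)
  2239: Wed (+1)  2240: Fri (+2)  2241: Sat (+1)  2242: Sun (+1)  2243: Mon (+1) ✓
  2244: Wed (+2)  2245: Thu (+1)  2246: Fri (+1)  2247: Sat (+1)
Monday years: 2209, 2215, 2220, 2226, 2237, 2243 — 6 in total.

6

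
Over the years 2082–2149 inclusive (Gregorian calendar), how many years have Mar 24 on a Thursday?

Track Mar 24's weekday year by year (advancing +1, or +2 across a Feb 29):
  2082: Tue  2083: Wed (+1)  2084: Fri (+2)  2085: Sat (+1)  2086: Sun (+1)
  2087: Mon (+1)  2088: Wed (+2)  2089: Thu (+1) ✓  2090: Fri (+1)  2091: Sat (+1)
  2092: Mon (+2)  2093: Tue (+1)  2094: Wed (+1)  2095: Thu (+1) ✓  … (40 more years) …
  2136: Sat (+2)  2137: Sun (+1)  2138: Mon (+1)  2139: Tue (+1)  2140: Thu (+2) ✓
  2141: Fri (+1)  2142: Sat (+1)  2143: Sun (+1)  2144: Tue (+2)  2145: Wed (+1)
  2146: Thu (+1) ✓  2147: Fri (+1)  2148: Sun (+2)  2149: Mon (+1)
Thursday years: 2089, 2095, 2101, 2107, 2112, 2118, 2129, 2135, 2140, 2146 — 10 in total.

10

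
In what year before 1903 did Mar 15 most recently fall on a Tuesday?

From one year to the next, a fixed date's weekday advances by 1, or by 2 when a Feb 29 lies between the two dates.
1903: March 15 is Sunday.
1902: Saturday (−1)
1901: Friday (−1)
1900: Thursday (−1)
1899: Wednesday (−1)
1898: Tuesday (−1)
Mar 15 falls on a Tuesday in 1898.

1898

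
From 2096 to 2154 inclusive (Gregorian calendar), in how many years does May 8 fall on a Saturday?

Track May 8's weekday year by year (advancing +1, or +2 across a Feb 29):
  2096: Tue  2097: Wed (+1)  2098: Thu (+1)  2099: Fri (+1)  2100: Sat (+1) ✓
  2101: Sun (+1)  2102: Mon (+1)  2103: Tue (+1)  2104: Thu (+2)  2105: Fri (+1)
  2106: Sat (+1) ✓  2107: Sun (+1)  2108: Tue (+2)  2109: Wed (+1)  … (31 more years) …
  2141: Mon (+1)  2142: Tue (+1)  2143: Wed (+1)  2144: Fri (+2)  2145: Sat (+1) ✓
  2146: Sun (+1)  2147: Mon (+1)  2148: Wed (+2)  2149: Thu (+1)  2150: Fri (+1)
  2151: Sat (+1) ✓  2152: Mon (+2)  2153: Tue (+1)  2154: Wed (+1)
Saturday years: 2100, 2106, 2117, 2123, 2128, 2134, 2145, 2151 — 8 in total.

8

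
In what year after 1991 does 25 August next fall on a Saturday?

From one year to the next, a fixed date's weekday advances by 1, or by 2 when a Feb 29 lies between the two dates.
1991: August 25 is Sunday.
1992: Tuesday (+2)
1993: Wednesday (+1)
1994: Thursday (+1)
1995: Friday (+1)
1996: Sunday (+2)
1997: Monday (+1)
1998: Tuesday (+1)
1999: Wednesday (+1)
2000: Friday (+2)
2001: Saturday (+1)
25 August falls on a Saturday in 2001.

2001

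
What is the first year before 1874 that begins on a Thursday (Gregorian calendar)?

1863

Jan 1 advances by 2 weekdays after a leap year and by 1 after a common year.
1874: Jan 1 is Thursday.
1873: Wednesday
1872: Monday (leap)
1871: Sunday
1870: Saturday
1869: Friday
1868: Wednesday (leap)
1867: Tuesday
1866: Monday
1865: Sunday
1864: Friday (leap)
1863: Thursday
1863 begins on a Thursday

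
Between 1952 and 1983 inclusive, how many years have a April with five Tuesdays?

9

April has 30 days; it has five Tuesdays when Tuesday falls among the first (month-length − 28) days — i.e. when April 1 is one of Tuesday/Monday.
April 1 by year: 1952:Tue✓ 1953:Wed 1954:Thu 1955:Fri 1956:Sun 1957:Mon✓ 1958:Tue✓ 1959:Wed 1960:Fri 1961:Sat 1962:Sun 1963:Mon✓ 1964:Wed 1965:Thu 1966:Fri 1967:Sat 1968:Mon✓ 1969:Tue✓ 1970:Wed 1971:Thu 1972:Sat 1973:Sun 1974:Mon✓ 1975:Tue✓ 1976:Thu 1977:Fri 1978:Sat 1979:Sun 1980:Tue✓ 1981:Wed 1982:Thu 1983:Fri
Years with five Tuesdays: 1952, 1957, 1958, 1963, 1968, 1969, 1974, 1975, 1980 → 9.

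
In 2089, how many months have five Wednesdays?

4

A month of length L has five Wednesdays iff its first Wednesday is on day ≤ L−28 (so day 1–3 in a 31-day month, 1–2 in a 30-day month, day 1 in a leap February).
Checking each month of 2089: Jan starts Sat (31d); Feb starts Tue (28d); Mar starts Tue (31d) ✓; Apr starts Fri (30d); May starts Sun (31d); Jun starts Wed (30d) ✓; Jul starts Fri (31d); Aug starts Mon (31d) ✓; Sep starts Thu (30d); Oct starts Sat (31d); Nov starts Tue (30d) ✓; Dec starts Thu (31d).
Five-Wednesday months: March, June, August, November → 4.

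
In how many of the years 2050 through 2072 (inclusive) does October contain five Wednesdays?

October has 31 days; it has five Wednesdays when Wednesday falls among the first (month-length − 28) days — i.e. when October 1 is one of Wednesday/Tuesday/Monday.
October 1 by year: 2050:Sat 2051:Sun 2052:Tue✓ 2053:Wed✓ 2054:Thu 2055:Fri 2056:Sun 2057:Mon✓ 2058:Tue✓ 2059:Wed✓ 2060:Fri 2061:Sat 2062:Sun 2063:Mon✓ 2064:Wed✓ 2065:Thu 2066:Fri 2067:Sat 2068:Mon✓ 2069:Tue✓ 2070:Wed✓ 2071:Thu 2072:Sat
Years with five Wednesdays: 2052, 2053, 2057, 2058, 2059, 2063, 2064, 2068, 2069, 2070 → 10.

10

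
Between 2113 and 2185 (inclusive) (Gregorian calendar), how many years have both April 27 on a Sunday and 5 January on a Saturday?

Check each year's weekday for April 27 and 5 January:
  2113: Thu/Thu  2114: Fri/Fri  2115: Sat/Sat  2116: Mon/Sun  2117: Tue/Tue  2118: Wed/Wed  2119: Thu/Thu  2120: Sat/Fri  2121: Sun/Sun  2122: Mon/Mon  2123: Tue/Tue  2124: Thu/Wed  2125: Fri/Fri  2126: Sat/Sat  …(45 more)…  2172: Mon/Sun  2173: Tue/Tue  2174: Wed/Wed  2175: Thu/Thu  2176: Sat/Fri  2177: Sun/Sun  2178: Mon/Mon  2179: Tue/Tue  2180: Thu/Wed  2181: Fri/Fri  2182: Sat/Sat  2183: Sun/Sun  2184: Tue/Mon  2185: Wed/Wed
Both conditions hold in: 2132, 2160 — 2.

2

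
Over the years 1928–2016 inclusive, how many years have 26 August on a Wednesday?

Track 26 August's weekday year by year (advancing +1, or +2 across a Feb 29):
  1928: Sun  1929: Mon (+1)  1930: Tue (+1)  1931: Wed (+1) ✓  1932: Fri (+2)
  1933: Sat (+1)  1934: Sun (+1)  1935: Mon (+1)  1936: Wed (+2) ✓  1937: Thu (+1)
  1938: Fri (+1)  1939: Sat (+1)  1940: Mon (+2)  1941: Tue (+1)  … (61 more years) …
  2003: Tue (+1)  2004: Thu (+2)  2005: Fri (+1)  2006: Sat (+1)  2007: Sun (+1)
  2008: Tue (+2)  2009: Wed (+1) ✓  2010: Thu (+1)  2011: Fri (+1)  2012: Sun (+2)
  2013: Mon (+1)  2014: Tue (+1)  2015: Wed (+1) ✓  2016: Fri (+2)
Wednesday years: 1931, 1936, 1942, 1953, 1959, 1964, 1970, 1981, 1987, 1992, 1998, 2009, 2015 — 13 in total.

13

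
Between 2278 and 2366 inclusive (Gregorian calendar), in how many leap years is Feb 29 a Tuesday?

2

Leap years in 2278–2366: 21 of them.
Feb 29 weekday advances by 5 (mod 7) from one leap year to the next four years later (or differs when a century non-leap intervenes).
Leap-day weekdays: 2280:Sun 2284:Fri 2288:Wed 2292:Mon 2296:Sat 2304:Mon 2308:Sat 2312:Thu 2316:Tue✓ 2320:Sun 2324:Fri 2328:Wed 2332:Mon 2336:Sat 2340:Thu 2344:Tue✓ 2348:Sun 2352:Fri 2356:Wed 2360:Mon 2364:Sat
Tuesday: 2316, 2344 → 2.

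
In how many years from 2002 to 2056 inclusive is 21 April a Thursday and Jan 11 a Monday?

Check each year's weekday for 21 April and Jan 11:
  2002: Sun/Fri  2003: Mon/Sat  2004: Wed/Sun  2005: Thu/Tue  2006: Fri/Wed  2007: Sat/Thu  2008: Mon/Fri  2009: Tue/Sun  2010: Wed/Mon  2011: Thu/Tue  2012: Sat/Wed  2013: Sun/Fri  2014: Mon/Sat  2015: Tue/Sun  …(27 more)…  2043: Tue/Sun  2044: Thu/Mon ✓  2045: Fri/Wed  2046: Sat/Thu  2047: Sun/Fri  2048: Tue/Sat  2049: Wed/Mon  2050: Thu/Tue  2051: Fri/Wed  2052: Sun/Thu  2053: Mon/Sat  2054: Tue/Sun  2055: Wed/Mon  2056: Fri/Tue
Both conditions hold in: 2016, 2044 — 2.

2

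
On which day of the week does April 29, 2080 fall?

Monday

January 1, 2080 is a Monday.
April 29 is day 120 of the year, i.e. 119 days after Jan 1.
119 mod 7 = 0, so advance 0 weekdays from Monday: Monday.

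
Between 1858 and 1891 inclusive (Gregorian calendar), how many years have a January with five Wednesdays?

14

January has 31 days; it has five Wednesdays when Wednesday falls among the first (month-length − 28) days — i.e. when January 1 is one of Wednesday/Tuesday/Monday.
January 1 by year: 1858:Fri 1859:Sat 1860:Sun 1861:Tue✓ 1862:Wed✓ 1863:Thu 1864:Fri 1865:Sun 1866:Mon✓ 1867:Tue✓ 1868:Wed✓ 1869:Fri 1870:Sat 1871:Sun 1872:Mon✓ …(4 more)… 1877:Mon✓ 1878:Tue✓ 1879:Wed✓ 1880:Thu 1881:Sat 1882:Sun 1883:Mon✓ 1884:Tue✓ 1885:Thu 1886:Fri 1887:Sat 1888:Sun 1889:Tue✓ 1890:Wed✓ 1891:Thu
Years with five Wednesdays: 1861, 1862, 1866, 1867, 1868, 1872, 1873, 1877, 1878, 1879, 1883, 1884, 1889, 1890 → 14.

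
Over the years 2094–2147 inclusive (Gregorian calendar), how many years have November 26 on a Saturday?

9

Track November 26's weekday year by year (advancing +1, or +2 across a Feb 29):
  2094: Fri  2095: Sat (+1) ✓  2096: Mon (+2)  2097: Tue (+1)  2098: Wed (+1)
  2099: Thu (+1)  2100: Fri (+1)  2101: Sat (+1) ✓  2102: Sun (+1)  2103: Mon (+1)
  2104: Wed (+2)  2105: Thu (+1)  2106: Fri (+1)  2107: Sat (+1) ✓  … (26 more years) …
  2134: Fri (+1)  2135: Sat (+1) ✓  2136: Mon (+2)  2137: Tue (+1)  2138: Wed (+1)
  2139: Thu (+1)  2140: Sat (+2) ✓  2141: Sun (+1)  2142: Mon (+1)  2143: Tue (+1)
  2144: Thu (+2)  2145: Fri (+1)  2146: Sat (+1) ✓  2147: Sun (+1)
Saturday years: 2095, 2101, 2107, 2112, 2118, 2129, 2135, 2140, 2146 — 9 in total.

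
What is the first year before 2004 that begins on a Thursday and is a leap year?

Jan 1 advances by 2 weekdays after a leap year and by 1 after a common year.
2004: Jan 1 is Thursday (leap).
2003: Wednesday
2002: Tuesday
2001: Monday
2000: Saturday (leap)
1999: Friday
1998: Thursday
1997: Wednesday
1996: Monday (leap)
1995: Sunday
1994: Saturday
1993: Friday
1992: Wednesday (leap)
1991: Tuesday
1990: Monday
1989: Sunday
1988: Friday (leap)
1987: Thursday
1986: Wednesday
1985: Tuesday
1984: Sunday (leap)
1983: Saturday
1982: Friday
1981: Thursday
1980: Tuesday (leap)
1979: Monday
1978: Sunday
1977: Saturday
1976: Thursday (leap)
1976 begins on a Thursday and is a leap year.

1976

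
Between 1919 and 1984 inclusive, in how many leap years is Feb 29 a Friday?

3

Leap years in 1919–1984: 17 of them.
Feb 29 weekday advances by 5 (mod 7) from one leap year to the next four years later (or differs when a century non-leap intervenes).
Leap-day weekdays: 1920:Sun 1924:Fri✓ 1928:Wed 1932:Mon 1936:Sat 1940:Thu 1944:Tue 1948:Sun 1952:Fri✓ 1956:Wed 1960:Mon 1964:Sat 1968:Thu 1972:Tue 1976:Sun 1980:Fri✓ 1984:Wed
Friday: 1924, 1952, 1980 → 3.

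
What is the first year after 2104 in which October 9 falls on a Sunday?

From one year to the next, a fixed date's weekday advances by 1, or by 2 when a Feb 29 lies between the two dates.
2104: October 9 is Thursday.
2105: Friday (+1)
2106: Saturday (+1)
2107: Sunday (+1)
October 9 falls on a Sunday in 2107.

2107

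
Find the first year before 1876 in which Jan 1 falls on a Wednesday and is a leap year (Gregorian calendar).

Jan 1 advances by 2 weekdays after a leap year and by 1 after a common year.
1876: Jan 1 is Saturday (leap).
1875: Friday
1874: Thursday
1873: Wednesday
1872: Monday (leap)
1871: Sunday
1870: Saturday
1869: Friday
1868: Wednesday (leap)
1868 begins on a Wednesday and is a leap year.

1868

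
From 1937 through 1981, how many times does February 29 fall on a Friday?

2

Leap years in 1937–1981: 11 of them.
Feb 29 weekday advances by 5 (mod 7) from one leap year to the next four years later (or differs when a century non-leap intervenes).
Leap-day weekdays: 1940:Thu 1944:Tue 1948:Sun 1952:Fri✓ 1956:Wed 1960:Mon 1964:Sat 1968:Thu 1972:Tue 1976:Sun 1980:Fri✓
Friday: 1952, 1980 → 2.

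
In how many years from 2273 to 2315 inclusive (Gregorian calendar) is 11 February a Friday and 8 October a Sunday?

1

Check each year's weekday for 11 February and 8 October:
  2273: Tue/Wed  2274: Wed/Thu  2275: Thu/Fri  2276: Fri/Sun ✓  2277: Sun/Mon  2278: Mon/Tue  2279: Tue/Wed  2280: Wed/Fri  2281: Fri/Sat  2282: Sat/Sun  2283: Sun/Mon  2284: Mon/Wed  2285: Wed/Thu  2286: Thu/Fri  …(15 more)…  2302: Tue/Wed  2303: Wed/Thu  2304: Thu/Sat  2305: Sat/Sun  2306: Sun/Mon  2307: Mon/Tue  2308: Tue/Thu  2309: Thu/Fri  2310: Fri/Sat  2311: Sat/Sun  2312: Sun/Tue  2313: Tue/Wed  2314: Wed/Thu  2315: Thu/Fri
Both conditions hold in: 2276 — 1.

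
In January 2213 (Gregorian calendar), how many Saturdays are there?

5

January 2213 has 31 days and begins on Friday.
The first Saturday is January 2.
Saturdays fall on 2, 9, 16, 23, 30 — that's 5.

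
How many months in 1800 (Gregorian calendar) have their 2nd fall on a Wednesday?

Check the 2nd of each month of 1800: Jan 2: Thu, Feb 2: Sun, Mar 2: Sun, Apr 2: Wed, May 2: Fri, Jun 2: Mon, Jul 2: Wed, Aug 2: Sat, Sep 2: Tue, Oct 2: Thu, Nov 2: Sun, Dec 2: Tue.
Wednesday occurs in April, July — 2 months.

2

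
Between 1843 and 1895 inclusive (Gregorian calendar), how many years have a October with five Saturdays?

October has 31 days; it has five Saturdays when Saturday falls among the first (month-length − 28) days — i.e. when October 1 is one of Saturday/Friday/Thursday.
October 1 by year: 1843:Sun 1844:Tue 1845:Wed 1846:Thu✓ 1847:Fri✓ 1848:Sun 1849:Mon 1850:Tue 1851:Wed 1852:Fri✓ 1853:Sat✓ 1854:Sun 1855:Mon 1856:Wed 1857:Thu✓ …(23 more)… 1881:Sat✓ 1882:Sun 1883:Mon 1884:Wed 1885:Thu✓ 1886:Fri✓ 1887:Sat✓ 1888:Mon 1889:Tue 1890:Wed 1891:Thu✓ 1892:Sat✓ 1893:Sun 1894:Mon 1895:Tue
Years with five Saturdays: 1846, 1847, 1852, 1853, 1857, 1858, 1859, 1863, 1864, 1868, 1869, 1870, 1874, 1875, 1880, 1881, 1885, 1886, 1887, 1891, 1892 → 21.

21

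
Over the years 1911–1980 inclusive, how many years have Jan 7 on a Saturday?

10

Track Jan 7's weekday year by year (advancing +1, or +2 across a Feb 29):
  1911: Sat ✓  1912: Sun (+1)  1913: Tue (+2)  1914: Wed (+1)  1915: Thu (+1)
  1916: Fri (+1)  1917: Sun (+2)  1918: Mon (+1)  1919: Tue (+1)  1920: Wed (+1)
  1921: Fri (+2)  1922: Sat (+1) ✓  1923: Sun (+1)  1924: Mon (+1)  … (42 more years) …
  1967: Sat (+1) ✓  1968: Sun (+1)  1969: Tue (+2)  1970: Wed (+1)  1971: Thu (+1)
  1972: Fri (+1)  1973: Sun (+2)  1974: Mon (+1)  1975: Tue (+1)  1976: Wed (+1)
  1977: Fri (+2)  1978: Sat (+1) ✓  1979: Sun (+1)  1980: Mon (+1)
Saturday years: 1911, 1922, 1928, 1933, 1939, 1950, 1956, 1961, 1967, 1978 — 10 in total.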